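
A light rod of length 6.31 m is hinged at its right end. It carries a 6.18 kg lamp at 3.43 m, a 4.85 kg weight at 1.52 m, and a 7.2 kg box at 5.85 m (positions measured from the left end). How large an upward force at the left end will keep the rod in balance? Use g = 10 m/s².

F ≈ 70.3 N

Sum moments about the right end (the unknown pivot reaction has zero arm there).
Lamp: 6.18 × 10 = 61.8 N down at 3.43 m → arm 2.88 m, τ = 61.8 × 2.88 = 178 N·m counterclockwise.
Weight: 4.85 × 10 = 48.5 N down at 1.52 m → arm 4.79 m, τ = 48.5 × 4.79 = 232.3 N·m counterclockwise.
Box: 7.2 × 10 = 72 N down at 5.85 m → arm 0.46 m, τ = 72 × 0.46 = 33.12 N·m counterclockwise.
Net moment of the loads = 443.4 N·m counterclockwise.
The upward force F acts at the left end, arm 6.31 m, giving F × 6.31 clockwise.
Στ = 0 ⇒ F × 6.31 = 443.4 ⇒ F = 443.4 / 6.31 = 70.3 N.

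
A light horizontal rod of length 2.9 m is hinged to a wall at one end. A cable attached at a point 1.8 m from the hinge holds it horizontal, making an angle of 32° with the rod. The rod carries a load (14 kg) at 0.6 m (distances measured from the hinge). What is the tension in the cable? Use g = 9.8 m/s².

T ≈ 86.3 N

Take moments about the hinge.
Load: 14 × 9.8 = 137.2 N down at 0.6 m → arm 0.6 m, τ = 137.2 × 0.6 = 82.32 N·m clockwise.
Total clockwise load moment = 82.32 N·m.
The cable tension T acts at 1.8 m; only its component perpendicular to the rod, T sinθ, produces torque. sin 32° = 0.5299.
Setting net torque to zero: T × 1.8 × 0.5299 = 82.32 → T = 82.32 / 0.9538 = 86.3 N.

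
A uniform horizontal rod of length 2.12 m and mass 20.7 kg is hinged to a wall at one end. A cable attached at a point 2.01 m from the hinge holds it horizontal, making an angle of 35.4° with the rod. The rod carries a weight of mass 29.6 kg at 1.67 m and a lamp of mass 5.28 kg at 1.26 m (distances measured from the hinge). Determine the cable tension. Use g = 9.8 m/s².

T ≈ 657 N

Taking torques about the hinge:
Beam weight: 20.7 × 9.8 = 202.9 N down at 1.06 m → arm 1.06 m, τ = 202.9 × 1.06 = 215.1 N·m clockwise.
Weight: 29.6 × 9.8 = 290.1 N down at 1.67 m → arm 1.67 m, τ = 290.1 × 1.67 = 484.5 N·m clockwise.
Lamp: 5.28 × 9.8 = 51.74 N down at 1.26 m → arm 1.26 m, τ = 51.74 × 1.26 = 65.19 N·m clockwise.
Total clockwise load moment = 764.8 N·m.
The cable tension T acts at 2.01 m; only its component perpendicular to the rod, T sinθ, produces torque. sin 35.4° = 0.5793.
Balancing moments: T × 2.01 × 0.5793 = 764.8, giving T = 764.8 / 1.164 = 657 N.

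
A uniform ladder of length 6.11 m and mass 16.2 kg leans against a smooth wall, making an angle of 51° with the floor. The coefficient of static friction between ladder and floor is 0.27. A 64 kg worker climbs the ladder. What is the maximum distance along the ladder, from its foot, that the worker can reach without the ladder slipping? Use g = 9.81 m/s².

d ≈ 1.78 m

Take moments about the foot of the ladder.
Ladder weight 16.2×9.81 = 158.9 N acts at 3.055 m along the ladder; its horizontal arm is 3.055·cos51° = 1.923 m → τ = 305.6 N·m clockwise.
Worker weight 64×9.81 = 627.8 N at distance d → arm d·cos51° → τ = 627.8·d·0.6293 clockwise.
Wall normal N at the top has arm L sinθ = 4.748 m counterclockwise, so Στ = 0 gives N·4.748 = 305.6 + 395.1·d.
ΣFy = 0 ⇒ N_floor = 786.7 N, so the maximum friction is μ_s·N_floor = 0.27×786.7 = 212.4 N. ΣFx = 0 ⇒ N_wall = f, so at the slipping point N = 212.4 N.
Substituting: 212.4×4.748 = 305.6 + 395.1·d ⇒ d = (1008 − 305.6) / 395.1 = 1.78 m.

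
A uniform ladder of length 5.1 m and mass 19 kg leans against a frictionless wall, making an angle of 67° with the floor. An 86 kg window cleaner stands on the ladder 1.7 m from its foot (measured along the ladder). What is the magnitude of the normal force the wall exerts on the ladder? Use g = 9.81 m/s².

N_wall ≈ 159 N

Sum moments about the foot of the ladder (the floor normal and friction both act there and drop out).
Ladder weight 19×9.81 = 186.4 N acts at 2.55 m along the ladder; its horizontal arm is 2.55·cos67° = 0.9964 m → τ = 185.7 N·m clockwise.
Window cleaner: 86×9.81 = 843.7 N at 1.7 m → arm 0.6642 m → τ = 560.4 N·m clockwise.
Wall normal N acts horizontally at the top; its moment arm is the height L sinθ = 5.1·sin67° = 4.695 m, counterclockwise.
Setting net torque to zero: N × 4.695 = 746.1 → N = 159 N.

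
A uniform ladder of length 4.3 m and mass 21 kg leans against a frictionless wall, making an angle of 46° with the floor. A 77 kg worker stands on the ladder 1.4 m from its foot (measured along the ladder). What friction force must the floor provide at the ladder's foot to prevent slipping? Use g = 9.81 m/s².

About the foot of the ladder:
Ladder weight 21×9.81 = 206 N acts at 2.15 m along the ladder; its horizontal arm is 2.15·cos46° = 1.494 m → τ = 307.8 N·m clockwise.
Worker: 77×9.81 = 755.4 N at 1.4 m → arm 0.9725 m → τ = 734.6 N·m clockwise.
Wall normal N acts horizontally at the top; its moment arm is the height L sinθ = 4.3·sin46° = 3.093 m, counterclockwise.
Balancing moments: N × 3.093 = 1042, giving N = 337 N.
ΣFx = 0: friction at the foot balances the wall's push, so f = N_wall = 337 N.

f ≈ 337 N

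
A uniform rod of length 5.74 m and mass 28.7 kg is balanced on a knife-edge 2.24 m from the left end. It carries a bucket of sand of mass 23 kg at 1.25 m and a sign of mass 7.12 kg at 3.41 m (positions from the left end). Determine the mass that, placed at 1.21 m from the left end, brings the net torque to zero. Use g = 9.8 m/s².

About the knife-edge (at 2.24 m from the left end):
Beam weight: 28.7 × 9.8 = 281.3 N down at 2.87 m → arm 0.63 m, τ = 281.3 × 0.63 = 177.2 N·m clockwise.
Bucket of sand: 23 × 9.8 = 225.4 N down at 1.25 m → arm 0.99 m, τ = 225.4 × 0.99 = 223.1 N·m counterclockwise.
Sign: 7.12 × 9.8 = 69.78 N down at 3.41 m → arm 1.17 m, τ = 69.78 × 1.17 = 81.64 N·m clockwise.
Net moment of known loads = 35.74 N·m clockwise.
An unknown mass m at 1.21 m has arm 1.03 m; its moment is m·g·1.03 counterclockwise.
Balancing moments: m × 9.8 × 1.03 = 35.74, giving m = 35.74 / (9.8 × 1.03) = 3.54 kg.

m ≈ 3.54 kg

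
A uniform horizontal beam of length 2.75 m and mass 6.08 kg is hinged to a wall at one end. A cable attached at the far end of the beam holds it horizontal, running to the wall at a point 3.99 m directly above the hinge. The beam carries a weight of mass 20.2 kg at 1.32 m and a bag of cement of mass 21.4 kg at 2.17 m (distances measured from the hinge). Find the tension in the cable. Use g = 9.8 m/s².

T ≈ 353 N

Taking torques about the hinge:
Beam weight: 6.08 × 9.8 = 59.58 N down at 1.375 m → arm 1.375 m, τ = 59.58 × 1.375 = 81.92 N·m clockwise.
Weight: 20.2 × 9.8 = 198 N down at 1.32 m → arm 1.32 m, τ = 198 × 1.32 = 261.4 N·m clockwise.
Bag of cement: 21.4 × 9.8 = 209.7 N down at 2.17 m → arm 2.17 m, τ = 209.7 × 2.17 = 455 N·m clockwise.
Total clockwise load moment = 798.3 N·m.
The cable tension T acts at 2.75 m; only its component perpendicular to the beam, T sinθ, produces torque. sinθ = h/√(h²+d²) = 3.99/√(3.99²+2.75²) = 0.8234.
Balancing moments: T × 2.75 × 0.8234 = 798.3, giving T = 798.3 / 2.264 = 353 N.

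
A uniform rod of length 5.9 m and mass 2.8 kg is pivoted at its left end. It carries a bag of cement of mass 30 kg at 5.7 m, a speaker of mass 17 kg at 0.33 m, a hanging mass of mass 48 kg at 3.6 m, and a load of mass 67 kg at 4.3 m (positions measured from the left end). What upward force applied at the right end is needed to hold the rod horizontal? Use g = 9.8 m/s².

F ≈ 1070 N

Sum moments about the left end (the unknown pivot reaction has zero arm there).
Beam weight: 2.8 × 9.8 = 27.44 N down at 2.95 m → arm 2.95 m, τ = 27.44 × 2.95 = 80.95 N·m clockwise.
Bag of cement: 30 × 9.8 = 294 N down at 5.7 m → arm 5.7 m, τ = 294 × 5.7 = 1676 N·m clockwise.
Speaker: 17 × 9.8 = 166.6 N down at 0.33 m → arm 0.33 m, τ = 166.6 × 0.33 = 54.98 N·m clockwise.
Hanging mass: 48 × 9.8 = 470.4 N down at 3.6 m → arm 3.6 m, τ = 470.4 × 3.6 = 1693 N·m clockwise.
Load: 67 × 9.8 = 656.6 N down at 4.3 m → arm 4.3 m, τ = 656.6 × 4.3 = 2823 N·m clockwise.
Net moment of the loads = 6328 N·m clockwise.
The upward force F acts at the right end, arm 5.9 m, giving F × 5.9 counterclockwise.
For rotational equilibrium, F × 5.9 = 6328, so F = 6328 / 5.9 = 1070 N.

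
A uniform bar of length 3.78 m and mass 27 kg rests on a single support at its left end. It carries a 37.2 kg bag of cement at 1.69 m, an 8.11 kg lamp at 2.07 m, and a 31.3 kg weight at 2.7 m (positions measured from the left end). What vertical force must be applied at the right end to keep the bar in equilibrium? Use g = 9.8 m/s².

F ≈ 558 N

Choose the left end as the axis so the unknown pivot reaction has zero arm there.
Beam weight: 27 × 9.8 = 264.6 N down at 1.89 m → arm 1.89 m, τ = 264.6 × 1.89 = 500.1 N·m clockwise.
Bag of cement: 37.2 × 9.8 = 364.6 N down at 1.69 m → arm 1.69 m, τ = 364.6 × 1.69 = 616.2 N·m clockwise.
Lamp: 8.11 × 9.8 = 79.48 N down at 2.07 m → arm 2.07 m, τ = 79.48 × 2.07 = 164.5 N·m clockwise.
Weight: 31.3 × 9.8 = 306.7 N down at 2.7 m → arm 2.7 m, τ = 306.7 × 2.7 = 828.1 N·m clockwise.
Net moment of the loads = 2109 N·m clockwise.
The upward force F acts at the right end, arm 3.78 m, giving F × 3.78 counterclockwise.
Setting net torque to zero: F × 3.78 = 2109 → F = 2109 / 3.78 = 558 N.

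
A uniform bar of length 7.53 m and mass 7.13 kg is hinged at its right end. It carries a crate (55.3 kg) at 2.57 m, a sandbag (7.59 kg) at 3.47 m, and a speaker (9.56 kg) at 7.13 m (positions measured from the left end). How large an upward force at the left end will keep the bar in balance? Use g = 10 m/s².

Choose the right end as the axis so the unknown pivot reaction has zero arm there.
Beam weight: 7.13 × 10 = 71.3 N down at 3.765 m → arm 3.765 m, τ = 71.3 × 3.765 = 268.4 N·m counterclockwise.
Crate: 55.3 × 10 = 553 N down at 2.57 m → arm 4.96 m, τ = 553 × 4.96 = 2743 N·m counterclockwise.
Sandbag: 7.59 × 10 = 75.9 N down at 3.47 m → arm 4.06 m, τ = 75.9 × 4.06 = 308.2 N·m counterclockwise.
Speaker: 9.56 × 10 = 95.6 N down at 7.13 m → arm 0.4 m, τ = 95.6 × 0.4 = 38.24 N·m counterclockwise.
Net moment of the loads = 3358 N·m counterclockwise.
The upward force F acts at the left end, arm 7.53 m, giving F × 7.53 clockwise.
For rotational equilibrium, F × 7.53 = 3358, so F = 3358 / 7.53 = 446 N.

F ≈ 446 N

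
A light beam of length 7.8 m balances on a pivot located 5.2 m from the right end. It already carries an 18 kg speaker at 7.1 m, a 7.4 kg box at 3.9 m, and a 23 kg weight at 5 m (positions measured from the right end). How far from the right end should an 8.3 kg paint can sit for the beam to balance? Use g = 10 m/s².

Sum moments about the pivot (at 5.2 m from the right end) (the support reaction has zero arm there).
Speaker: 18 × 10 = 180 N down at 7.1 m → arm 1.9 m, τ = 180 × 1.9 = 342 N·m counterclockwise.
Box: 7.4 × 10 = 74 N down at 3.9 m → arm 1.3 m, τ = 74 × 1.3 = 96.2 N·m clockwise.
Weight: 23 × 10 = 230 N down at 5 m → arm 0.2 m, τ = 230 × 0.2 = 46 N·m clockwise.
Net moment of existing loads = 199.8 N·m counterclockwise.
The paint can weighs 8.3 × 10 = 83 N and must supply an equal clockwise moment, so its lever arm about the pivot is 199.8 / 83 = 2.41 m.
That puts it at 5.2 − 2.41 = 2.79 m from the right end.

x ≈ 2.79 m from the right end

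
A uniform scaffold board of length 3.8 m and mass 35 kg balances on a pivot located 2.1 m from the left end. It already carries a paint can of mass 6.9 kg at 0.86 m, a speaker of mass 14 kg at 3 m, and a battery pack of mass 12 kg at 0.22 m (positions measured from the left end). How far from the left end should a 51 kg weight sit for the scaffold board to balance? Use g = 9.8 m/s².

x ≈ 2.6 m from the left end

Choose the pivot (at 2.1 m from the left end) as the axis so the support reaction has zero arm there.
Beam weight: 35 × 9.8 = 343 N down at 1.9 m → arm 0.2 m, τ = 343 × 0.2 = 68.6 N·m counterclockwise.
Paint can: 6.9 × 9.8 = 67.62 N down at 0.86 m → arm 1.24 m, τ = 67.62 × 1.24 = 83.85 N·m counterclockwise.
Speaker: 14 × 9.8 = 137.2 N down at 3 m → arm 0.9 m, τ = 137.2 × 0.9 = 123.5 N·m clockwise.
Battery pack: 12 × 9.8 = 117.6 N down at 0.22 m → arm 1.88 m, τ = 117.6 × 1.88 = 221.1 N·m counterclockwise.
Net moment of existing loads = 250 N·m counterclockwise.
The weight weighs 51 × 9.8 = 499.8 N and must supply an equal clockwise moment, so its lever arm about the pivot is 250 / 499.8 = 0.5 m.
That puts it at 2.1 + 0.5 = 2.6 m from the left end.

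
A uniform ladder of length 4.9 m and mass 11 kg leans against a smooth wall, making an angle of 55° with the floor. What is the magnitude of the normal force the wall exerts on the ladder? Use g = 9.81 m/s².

Sum moments about the foot of the ladder (the floor normal and friction both act there and drop out).
Ladder weight 11×9.81 = 107.9 N acts at 2.45 m along the ladder; its horizontal arm is 2.45·cos55° = 1.405 m → τ = 151.6 N·m clockwise.
Wall normal N acts horizontally at the top; its moment arm is the height L sinθ = 4.9·sin55° = 4.014 m, counterclockwise.
For rotational equilibrium, N × 4.014 = 151.6, so N = 37.8 N.

N_wall ≈ 37.8 N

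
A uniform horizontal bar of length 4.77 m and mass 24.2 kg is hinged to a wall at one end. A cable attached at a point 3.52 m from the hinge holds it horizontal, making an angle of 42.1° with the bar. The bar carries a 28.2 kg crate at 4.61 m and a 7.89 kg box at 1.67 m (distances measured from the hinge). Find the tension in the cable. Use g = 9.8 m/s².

T ≈ 834 N

Sum moments about the hinge (the unknown hinge reaction has zero arm there).
Beam weight: 24.2 × 9.8 = 237.2 N down at 2.385 m → arm 2.385 m, τ = 237.2 × 2.385 = 565.7 N·m clockwise.
Crate: 28.2 × 9.8 = 276.4 N down at 4.61 m → arm 4.61 m, τ = 276.4 × 4.61 = 1274 N·m clockwise.
Box: 7.89 × 9.8 = 77.32 N down at 1.67 m → arm 1.67 m, τ = 77.32 × 1.67 = 129.1 N·m clockwise.
Total clockwise load moment = 1969 N·m.
The cable tension T acts at 3.52 m; only its component perpendicular to the bar, T sinθ, produces torque. sin 42.1° = 0.6704.
Balancing moments: T × 3.52 × 0.6704 = 1969, giving T = 1969 / 2.36 = 834 N.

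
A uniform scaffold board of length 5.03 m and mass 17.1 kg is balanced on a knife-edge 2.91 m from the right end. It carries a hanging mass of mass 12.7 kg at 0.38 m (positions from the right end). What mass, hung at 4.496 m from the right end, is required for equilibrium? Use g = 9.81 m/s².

m ≈ 24.5 kg

Sum moments about the knife-edge (at 2.91 m from the right end) (the support reaction has zero arm there).
Beam weight: 17.1 × 9.81 = 167.8 N down at 2.515 m → arm 0.395 m, τ = 167.8 × 0.395 = 66.28 N·m clockwise.
Hanging mass: 12.7 × 9.81 = 124.6 N down at 0.38 m → arm 2.53 m, τ = 124.6 × 2.53 = 315.2 N·m clockwise.
Net moment of known loads = 381.5 N·m clockwise.
An unknown mass m at 4.496 m has arm 1.586 m; its moment is m·g·1.586 counterclockwise.
Balancing moments: m × 9.81 × 1.586 = 381.5, giving m = 381.5 / (9.81 × 1.586) = 24.5 kg.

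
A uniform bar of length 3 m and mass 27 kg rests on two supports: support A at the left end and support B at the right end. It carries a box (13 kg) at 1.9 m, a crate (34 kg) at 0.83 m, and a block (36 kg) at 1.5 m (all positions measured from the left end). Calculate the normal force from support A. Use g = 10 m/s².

Taking torques about support B:
Beam weight: 27 × 10 = 270 N down at 1.5 m → arm 1.5 m, τ = 270 × 1.5 = 405 N·m counterclockwise.
Box: 13 × 10 = 130 N down at 1.9 m → arm 1.1 m, τ = 130 × 1.1 = 143 N·m counterclockwise.
Crate: 34 × 10 = 340 N down at 0.83 m → arm 2.17 m, τ = 340 × 2.17 = 737.8 N·m counterclockwise.
Block: 36 × 10 = 360 N down at 1.5 m → arm 1.5 m, τ = 360 × 1.5 = 540 N·m counterclockwise.
Net load moment about support B = 1826 N·m counterclockwise.
Reaction R at support A is upward at 0 m, arm 3 m → moment R × 3 clockwise.
Στ = 0 ⇒ R × 3 = 1826 ⇒ R = 609 N.

R_A ≈ 609 N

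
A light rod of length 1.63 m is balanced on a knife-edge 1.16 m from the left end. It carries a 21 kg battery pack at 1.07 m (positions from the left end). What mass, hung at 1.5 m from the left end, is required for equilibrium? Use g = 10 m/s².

Choose the knife-edge (at 1.16 m from the left end) as the axis so the support reaction has zero arm there.
Battery pack: 21 × 10 = 210 N down at 1.07 m → arm 0.09 m, τ = 210 × 0.09 = 18.9 N·m counterclockwise.
Net moment of known loads = 18.9 N·m counterclockwise.
An unknown mass m at 1.5 m has arm 0.34 m; its moment is m·g·0.34 clockwise.
Setting net torque to zero: m × 10 × 0.34 = 18.9 → m = 18.9 / (10 × 0.34) = 5.56 kg.

m ≈ 5.56 kg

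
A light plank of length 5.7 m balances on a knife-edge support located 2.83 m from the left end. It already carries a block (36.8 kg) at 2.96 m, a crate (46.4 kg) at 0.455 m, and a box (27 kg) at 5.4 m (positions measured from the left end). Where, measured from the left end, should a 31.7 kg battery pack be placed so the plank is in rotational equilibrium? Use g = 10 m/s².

Sum moments about the knife-edge support (at 2.83 m from the left end) (the support reaction has zero arm there).
Block: 36.8 × 10 = 368 N down at 2.96 m → arm 0.13 m, τ = 368 × 0.13 = 47.84 N·m clockwise.
Crate: 46.4 × 10 = 464 N down at 0.455 m → arm 2.375 m, τ = 464 × 2.375 = 1102 N·m counterclockwise.
Box: 27 × 10 = 270 N down at 5.4 m → arm 2.57 m, τ = 270 × 2.57 = 693.9 N·m clockwise.
Net moment of existing loads = 360.3 N·m counterclockwise.
The battery pack weighs 31.7 × 10 = 317 N and must supply an equal clockwise moment, so its lever arm about the knife-edge support is 360.3 / 317 = 1.14 m.
That puts it at 2.83 + 1.14 = 3.97 m from the left end.

x ≈ 3.97 m from the left end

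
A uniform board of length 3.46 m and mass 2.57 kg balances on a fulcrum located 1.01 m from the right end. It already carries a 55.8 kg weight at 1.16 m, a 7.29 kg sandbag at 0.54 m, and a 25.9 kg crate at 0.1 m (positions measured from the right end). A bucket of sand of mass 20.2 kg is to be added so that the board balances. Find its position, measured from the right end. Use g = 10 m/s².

x ≈ 1.84 m from the right end

Choose the fulcrum (at 1.01 m from the right end) as the axis so the support reaction has zero arm there.
Beam weight: 2.57 × 10 = 25.7 N down at 1.73 m → arm 0.72 m, τ = 25.7 × 0.72 = 18.5 N·m counterclockwise.
Weight: 55.8 × 10 = 558 N down at 1.16 m → arm 0.15 m, τ = 558 × 0.15 = 83.7 N·m counterclockwise.
Sandbag: 7.29 × 10 = 72.9 N down at 0.54 m → arm 0.47 m, τ = 72.9 × 0.47 = 34.26 N·m clockwise.
Crate: 25.9 × 10 = 259 N down at 0.1 m → arm 0.91 m, τ = 259 × 0.91 = 235.7 N·m clockwise.
Net moment of existing loads = 167.8 N·m clockwise.
The bucket of sand weighs 20.2 × 10 = 202 N and must supply an equal counterclockwise moment, so its lever arm about the fulcrum is 167.8 / 202 = 0.831 m.
That puts it at 1.01 + 0.831 = 1.84 m from the right end.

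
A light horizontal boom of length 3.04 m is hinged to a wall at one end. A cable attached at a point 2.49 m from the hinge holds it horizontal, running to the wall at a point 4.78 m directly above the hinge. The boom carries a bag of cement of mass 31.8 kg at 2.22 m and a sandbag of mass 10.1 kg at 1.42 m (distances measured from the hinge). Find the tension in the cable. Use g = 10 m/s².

Take moments about the hinge.
Bag of cement: 31.8 × 10 = 318 N down at 2.22 m → arm 2.22 m, τ = 318 × 2.22 = 706 N·m clockwise.
Sandbag: 10.1 × 10 = 101 N down at 1.42 m → arm 1.42 m, τ = 101 × 1.42 = 143.4 N·m clockwise.
Total clockwise load moment = 849.4 N·m.
The cable tension T acts at 2.49 m; only its component perpendicular to the boom, T sinθ, produces torque. sinθ = h/√(h²+d²) = 4.78/√(4.78²+2.49²) = 0.8869.
Στ = 0 ⇒ T × 2.49 × 0.8869 = 849.4 ⇒ T = 849.4 / 2.208 = 385 N.

T ≈ 385 N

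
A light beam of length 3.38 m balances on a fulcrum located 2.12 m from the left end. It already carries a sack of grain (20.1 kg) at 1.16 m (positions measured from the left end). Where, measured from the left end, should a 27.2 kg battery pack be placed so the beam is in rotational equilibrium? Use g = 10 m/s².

Choose the fulcrum (at 2.12 m from the left end) as the axis so the support reaction has zero arm there.
Sack of grain: 20.1 × 10 = 201 N down at 1.16 m → arm 0.96 m, τ = 201 × 0.96 = 193 N·m counterclockwise.
Net moment of existing loads = 193 N·m counterclockwise.
The battery pack weighs 27.2 × 10 = 272 N and must supply an equal clockwise moment, so its lever arm about the fulcrum is 193 / 272 = 0.71 m.
That puts it at 2.12 + 0.71 = 2.83 m from the left end.

x ≈ 2.83 m from the left end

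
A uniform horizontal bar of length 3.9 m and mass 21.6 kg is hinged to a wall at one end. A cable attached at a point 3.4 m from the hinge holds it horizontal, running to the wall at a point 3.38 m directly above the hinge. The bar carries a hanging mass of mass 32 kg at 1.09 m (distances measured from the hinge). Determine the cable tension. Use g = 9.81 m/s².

Taking torques about the hinge:
Beam weight: 21.6 × 9.81 = 211.9 N down at 1.95 m → arm 1.95 m, τ = 211.9 × 1.95 = 413.2 N·m clockwise.
Hanging mass: 32 × 9.81 = 313.9 N down at 1.09 m → arm 1.09 m, τ = 313.9 × 1.09 = 342.2 N·m clockwise.
Total clockwise load moment = 755.4 N·m.
The cable tension T acts at 3.4 m; only its component perpendicular to the bar, T sinθ, produces torque. sinθ = h/√(h²+d²) = 3.38/√(3.38²+3.4²) = 0.705.
Balancing moments: T × 3.4 × 0.705 = 755.4, giving T = 755.4 / 2.397 = 315 N.

T ≈ 315 N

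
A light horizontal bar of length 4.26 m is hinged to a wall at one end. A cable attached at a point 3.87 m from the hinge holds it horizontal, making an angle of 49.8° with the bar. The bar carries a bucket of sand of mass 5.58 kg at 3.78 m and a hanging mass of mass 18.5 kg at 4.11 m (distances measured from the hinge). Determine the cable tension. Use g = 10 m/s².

T ≈ 329 N

Sum moments about the hinge (the unknown hinge reaction has zero arm there).
Bucket of sand: 5.58 × 10 = 55.8 N down at 3.78 m → arm 3.78 m, τ = 55.8 × 3.78 = 210.9 N·m clockwise.
Hanging mass: 18.5 × 10 = 185 N down at 4.11 m → arm 4.11 m, τ = 185 × 4.11 = 760.4 N·m clockwise.
Total clockwise load moment = 971.3 N·m.
The cable tension T acts at 3.87 m; only its component perpendicular to the bar, T sinθ, produces torque. sin 49.8° = 0.7638.
For rotational equilibrium, T × 3.87 × 0.7638 = 971.3, so T = 971.3 / 2.956 = 329 N.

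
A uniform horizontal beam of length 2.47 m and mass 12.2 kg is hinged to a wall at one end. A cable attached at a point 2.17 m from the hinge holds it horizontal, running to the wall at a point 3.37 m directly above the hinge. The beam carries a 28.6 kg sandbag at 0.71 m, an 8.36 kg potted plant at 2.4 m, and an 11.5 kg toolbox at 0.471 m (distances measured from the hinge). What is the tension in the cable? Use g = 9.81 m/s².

About the hinge:
Beam weight: 12.2 × 9.81 = 119.7 N down at 1.235 m → arm 1.235 m, τ = 119.7 × 1.235 = 147.8 N·m clockwise.
Sandbag: 28.6 × 9.81 = 280.6 N down at 0.71 m → arm 0.71 m, τ = 280.6 × 0.71 = 199.2 N·m clockwise.
Potted plant: 8.36 × 9.81 = 82.01 N down at 2.4 m → arm 2.4 m, τ = 82.01 × 2.4 = 196.8 N·m clockwise.
Toolbox: 11.5 × 9.81 = 112.8 N down at 0.471 m → arm 0.471 m, τ = 112.8 × 0.471 = 53.13 N·m clockwise.
Total clockwise load moment = 596.9 N·m.
The cable tension T acts at 2.17 m; only its component perpendicular to the beam, T sinθ, produces torque. sinθ = h/√(h²+d²) = 3.37/√(3.37²+2.17²) = 0.8408.
Στ = 0 ⇒ T × 2.17 × 0.8408 = 596.9 ⇒ T = 596.9 / 1.825 = 327 N.

T ≈ 327 N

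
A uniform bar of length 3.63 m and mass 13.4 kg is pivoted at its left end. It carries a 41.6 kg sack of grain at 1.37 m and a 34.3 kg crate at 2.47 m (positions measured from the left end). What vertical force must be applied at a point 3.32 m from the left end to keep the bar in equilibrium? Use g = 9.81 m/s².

F ≈ 491 N

About the left end:
Beam weight: 13.4 × 9.81 = 131.5 N down at 1.815 m → arm 1.815 m, τ = 131.5 × 1.815 = 238.7 N·m clockwise.
Sack of grain: 41.6 × 9.81 = 408.1 N down at 1.37 m → arm 1.37 m, τ = 408.1 × 1.37 = 559.1 N·m clockwise.
Crate: 34.3 × 9.81 = 336.5 N down at 2.47 m → arm 2.47 m, τ = 336.5 × 2.47 = 831.2 N·m clockwise.
Net moment of the loads = 1629 N·m clockwise.
The upward force F acts at a point 3.32 m from the left end, arm 3.32 m, giving F × 3.32 counterclockwise.
Στ = 0 ⇒ F × 3.32 = 1629 ⇒ F = 1629 / 3.32 = 491 N.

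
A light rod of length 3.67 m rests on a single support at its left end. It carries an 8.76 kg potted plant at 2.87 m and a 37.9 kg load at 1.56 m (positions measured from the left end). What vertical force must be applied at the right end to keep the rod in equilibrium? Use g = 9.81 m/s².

Choose the left end as the axis so the unknown pivot reaction has zero arm there.
Potted plant: 8.76 × 9.81 = 85.94 N down at 2.87 m → arm 2.87 m, τ = 85.94 × 2.87 = 246.6 N·m clockwise.
Load: 37.9 × 9.81 = 371.8 N down at 1.56 m → arm 1.56 m, τ = 371.8 × 1.56 = 580 N·m clockwise.
Net moment of the loads = 826.6 N·m clockwise.
The upward force F acts at the right end, arm 3.67 m, giving F × 3.67 counterclockwise.
Balancing moments: F × 3.67 = 826.6, giving F = 826.6 / 3.67 = 225 N.

F ≈ 225 N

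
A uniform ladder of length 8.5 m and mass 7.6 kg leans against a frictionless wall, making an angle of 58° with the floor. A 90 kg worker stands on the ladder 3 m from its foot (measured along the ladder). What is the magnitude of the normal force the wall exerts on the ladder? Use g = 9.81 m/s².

N_wall ≈ 218 N

Taking torques about the foot of the ladder:
Ladder weight 7.6×9.81 = 74.56 N acts at 4.25 m along the ladder; its horizontal arm is 4.25·cos58° = 2.252 m → τ = 167.9 N·m clockwise.
Worker: 90×9.81 = 882.9 N at 3 m → arm 1.59 m → τ = 1404 N·m clockwise.
Wall normal N acts horizontally at the top; its moment arm is the height L sinθ = 8.5·sin58° = 7.208 m, counterclockwise.
Balancing moments: N × 7.208 = 1572, giving N = 218 N.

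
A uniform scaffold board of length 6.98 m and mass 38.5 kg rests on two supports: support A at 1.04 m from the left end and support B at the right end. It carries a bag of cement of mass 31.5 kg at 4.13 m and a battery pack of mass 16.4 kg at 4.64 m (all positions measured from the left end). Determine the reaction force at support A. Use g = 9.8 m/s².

R_A ≈ 433 N

Taking torques about support B:
Beam weight: 38.5 × 9.8 = 377.3 N down at 3.49 m → arm 3.49 m, τ = 377.3 × 3.49 = 1317 N·m counterclockwise.
Bag of cement: 31.5 × 9.8 = 308.7 N down at 4.13 m → arm 2.85 m, τ = 308.7 × 2.85 = 879.8 N·m counterclockwise.
Battery pack: 16.4 × 9.8 = 160.7 N down at 4.64 m → arm 2.34 m, τ = 160.7 × 2.34 = 376 N·m counterclockwise.
Net load moment about support B = 2573 N·m counterclockwise.
Reaction R at support A is upward at 1.04 m, arm 5.94 m → moment R × 5.94 clockwise.
For rotational equilibrium, R × 5.94 = 2573, so R = 433 N.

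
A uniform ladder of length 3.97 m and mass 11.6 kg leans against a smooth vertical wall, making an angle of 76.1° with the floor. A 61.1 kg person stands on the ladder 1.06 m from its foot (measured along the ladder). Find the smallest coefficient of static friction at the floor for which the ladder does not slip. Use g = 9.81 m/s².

Sum moments about the foot of the ladder (the floor normal and friction both act there and drop out).
Ladder weight 11.6×9.81 = 113.8 N acts at 1.985 m along the ladder; its horizontal arm is 1.985·cos76.1° = 0.4769 m → τ = 54.27 N·m clockwise.
Person: 61.1×9.81 = 599.4 N at 1.06 m → arm 0.2546 m → τ = 152.6 N·m clockwise.
Wall normal N acts horizontally at the top; its moment arm is the height L sinθ = 3.97·sin76.1° = 3.854 m, counterclockwise.
Balancing moments: N × 3.854 = 206.9, giving N = 53.68 N.
ΣFx = 0 ⇒ f = N_wall = 53.68 N. ΣFy = 0 ⇒ N_floor = 713.2 N.
μ_min = f / N_floor = 53.68 / 713.2 = 0.0753.

μ_min ≈ 0.0753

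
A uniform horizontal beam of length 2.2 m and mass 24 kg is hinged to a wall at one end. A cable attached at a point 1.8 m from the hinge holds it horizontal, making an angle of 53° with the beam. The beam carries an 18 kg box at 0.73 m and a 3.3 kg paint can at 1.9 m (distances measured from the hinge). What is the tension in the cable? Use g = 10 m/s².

Take moments about the hinge.
Beam weight: 24 × 10 = 240 N down at 1.1 m → arm 1.1 m, τ = 240 × 1.1 = 264 N·m clockwise.
Box: 18 × 10 = 180 N down at 0.73 m → arm 0.73 m, τ = 180 × 0.73 = 131.4 N·m clockwise.
Paint can: 3.3 × 10 = 33 N down at 1.9 m → arm 1.9 m, τ = 33 × 1.9 = 62.7 N·m clockwise.
Total clockwise load moment = 458.1 N·m.
The cable tension T acts at 1.8 m; only its component perpendicular to the beam, T sinθ, produces torque. sin 53° = 0.7986.
Στ = 0 ⇒ T × 1.8 × 0.7986 = 458.1 ⇒ T = 458.1 / 1.437 = 319 N.

T ≈ 319 N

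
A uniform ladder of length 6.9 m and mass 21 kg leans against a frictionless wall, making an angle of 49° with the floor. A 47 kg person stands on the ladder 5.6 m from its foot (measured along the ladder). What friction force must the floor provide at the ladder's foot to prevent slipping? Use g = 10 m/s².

f ≈ 423 N

Choose the foot of the ladder as the axis so the floor normal and friction both act there and drop out.
Ladder weight 21×10 = 210 N acts at 3.45 m along the ladder; its horizontal arm is 3.45·cos49° = 2.263 m → τ = 475.2 N·m clockwise.
Person: 47×10 = 470 N at 5.6 m → arm 3.674 m → τ = 1727 N·m clockwise.
Wall normal N acts horizontally at the top; its moment arm is the height L sinθ = 6.9·sin49° = 5.207 m, counterclockwise.
Στ = 0 ⇒ N × 5.207 = 2202 ⇒ N = 423 N.
ΣFx = 0: friction at the foot balances the wall's push, so f = N_wall = 423 N.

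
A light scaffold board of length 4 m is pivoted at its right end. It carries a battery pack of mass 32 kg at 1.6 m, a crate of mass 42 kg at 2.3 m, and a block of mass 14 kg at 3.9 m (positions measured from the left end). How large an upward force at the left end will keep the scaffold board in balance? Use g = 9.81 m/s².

F ≈ 367 N

Taking torques about the right end:
Battery pack: 32 × 9.81 = 313.9 N down at 1.6 m → arm 2.4 m, τ = 313.9 × 2.4 = 753.4 N·m counterclockwise.
Crate: 42 × 9.81 = 412 N down at 2.3 m → arm 1.7 m, τ = 412 × 1.7 = 700.4 N·m counterclockwise.
Block: 14 × 9.81 = 137.3 N down at 3.9 m → arm 0.1 m, τ = 137.3 × 0.1 = 13.73 N·m counterclockwise.
Net moment of the loads = 1468 N·m counterclockwise.
The upward force F acts at the left end, arm 4 m, giving F × 4 clockwise.
Balancing moments: F × 4 = 1468, giving F = 1468 / 4 = 367 N.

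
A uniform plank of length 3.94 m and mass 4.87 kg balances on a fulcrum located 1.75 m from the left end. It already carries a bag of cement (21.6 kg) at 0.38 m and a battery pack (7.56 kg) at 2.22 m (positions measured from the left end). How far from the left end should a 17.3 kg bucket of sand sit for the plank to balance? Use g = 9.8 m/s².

x ≈ 3.19 m from the left end

About the fulcrum (at 1.75 m from the left end):
Beam weight: 4.87 × 9.8 = 47.73 N down at 1.97 m → arm 0.22 m, τ = 47.73 × 0.22 = 10.5 N·m clockwise.
Bag of cement: 21.6 × 9.8 = 211.7 N down at 0.38 m → arm 1.37 m, τ = 211.7 × 1.37 = 290 N·m counterclockwise.
Battery pack: 7.56 × 9.8 = 74.09 N down at 2.22 m → arm 0.47 m, τ = 74.09 × 0.47 = 34.82 N·m clockwise.
Net moment of existing loads = 244.7 N·m counterclockwise.
The bucket of sand weighs 17.3 × 9.8 = 169.5 N and must supply an equal clockwise moment, so its lever arm about the fulcrum is 244.7 / 169.5 = 1.44 m.
That puts it at 1.75 + 1.44 = 3.19 m from the left end.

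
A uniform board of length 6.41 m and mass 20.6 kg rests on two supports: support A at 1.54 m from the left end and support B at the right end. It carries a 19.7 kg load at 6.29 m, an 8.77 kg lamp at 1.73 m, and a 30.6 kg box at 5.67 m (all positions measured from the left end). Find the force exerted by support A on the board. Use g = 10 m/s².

R_A ≈ 271 N

Taking torques about support B:
Beam weight: 20.6 × 10 = 206 N down at 3.205 m → arm 3.205 m, τ = 206 × 3.205 = 660.2 N·m counterclockwise.
Load: 19.7 × 10 = 197 N down at 6.29 m → arm 0.12 m, τ = 197 × 0.12 = 23.64 N·m counterclockwise.
Lamp: 8.77 × 10 = 87.7 N down at 1.73 m → arm 4.68 m, τ = 87.7 × 4.68 = 410.4 N·m counterclockwise.
Box: 30.6 × 10 = 306 N down at 5.67 m → arm 0.74 m, τ = 306 × 0.74 = 226.4 N·m counterclockwise.
Net load moment about support B = 1321 N·m counterclockwise.
Reaction R at support A is upward at 1.54 m, arm 4.87 m → moment R × 4.87 clockwise.
Setting net torque to zero: R × 4.87 = 1321 → R = 271 N.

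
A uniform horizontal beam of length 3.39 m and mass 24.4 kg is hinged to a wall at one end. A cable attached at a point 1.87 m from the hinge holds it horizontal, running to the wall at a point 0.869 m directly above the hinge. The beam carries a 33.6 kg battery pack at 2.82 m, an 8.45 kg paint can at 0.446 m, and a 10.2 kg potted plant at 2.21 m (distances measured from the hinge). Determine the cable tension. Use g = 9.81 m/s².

Sum moments about the hinge (the unknown hinge reaction has zero arm there).
Beam weight: 24.4 × 9.81 = 239.4 N down at 1.695 m → arm 1.695 m, τ = 239.4 × 1.695 = 405.8 N·m clockwise.
Battery pack: 33.6 × 9.81 = 329.6 N down at 2.82 m → arm 2.82 m, τ = 329.6 × 2.82 = 929.5 N·m clockwise.
Paint can: 8.45 × 9.81 = 82.89 N down at 0.446 m → arm 0.446 m, τ = 82.89 × 0.446 = 36.97 N·m clockwise.
Potted plant: 10.2 × 9.81 = 100.1 N down at 2.21 m → arm 2.21 m, τ = 100.1 × 2.21 = 221.2 N·m clockwise.
Total clockwise load moment = 1593 N·m.
The cable tension T acts at 1.87 m; only its component perpendicular to the beam, T sinθ, produces torque. sinθ = h/√(h²+d²) = 0.869/√(0.869²+1.87²) = 0.4214.
Balancing moments: T × 1.87 × 0.4214 = 1593, giving T = 1593 / 0.788 = 2020 N.

T ≈ 2020 N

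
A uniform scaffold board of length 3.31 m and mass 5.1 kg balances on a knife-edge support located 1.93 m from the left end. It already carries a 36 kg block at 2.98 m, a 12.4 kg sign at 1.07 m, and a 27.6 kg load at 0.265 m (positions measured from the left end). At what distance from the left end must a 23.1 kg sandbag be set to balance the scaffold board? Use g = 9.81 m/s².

x ≈ 2.81 m from the left end

Choose the knife-edge support (at 1.93 m from the left end) as the axis so the support reaction has zero arm there.
Beam weight: 5.1 × 9.81 = 50.03 N down at 1.655 m → arm 0.275 m, τ = 50.03 × 0.275 = 13.76 N·m counterclockwise.
Block: 36 × 9.81 = 353.2 N down at 2.98 m → arm 1.05 m, τ = 353.2 × 1.05 = 370.9 N·m clockwise.
Sign: 12.4 × 9.81 = 121.6 N down at 1.07 m → arm 0.86 m, τ = 121.6 × 0.86 = 104.6 N·m counterclockwise.
Load: 27.6 × 9.81 = 270.8 N down at 0.265 m → arm 1.665 m, τ = 270.8 × 1.665 = 450.9 N·m counterclockwise.
Net moment of existing loads = 198.4 N·m counterclockwise.
The sandbag weighs 23.1 × 9.81 = 226.6 N and must supply an equal clockwise moment, so its lever arm about the knife-edge support is 198.4 / 226.6 = 0.876 m.
That puts it at 1.93 + 0.876 = 2.81 m from the left end.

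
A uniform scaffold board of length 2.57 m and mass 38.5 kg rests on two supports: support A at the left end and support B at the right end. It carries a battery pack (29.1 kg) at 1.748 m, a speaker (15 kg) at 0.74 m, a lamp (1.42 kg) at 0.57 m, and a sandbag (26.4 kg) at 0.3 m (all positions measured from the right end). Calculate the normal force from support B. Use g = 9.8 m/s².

Sum moments about support A (its reaction then has zero moment arm).
Beam weight: 38.5 × 9.8 = 377.3 N down at 1.285 m → arm 1.285 m, τ = 377.3 × 1.285 = 484.8 N·m clockwise.
Battery pack: 29.1 × 9.8 = 285.2 N down at 1.748 m → arm 0.822 m, τ = 285.2 × 0.822 = 234.4 N·m clockwise.
Speaker: 15 × 9.8 = 147 N down at 0.74 m → arm 1.83 m, τ = 147 × 1.83 = 269 N·m clockwise.
Lamp: 1.42 × 9.8 = 13.92 N down at 0.57 m → arm 2 m, τ = 13.92 × 2 = 27.84 N·m clockwise.
Sandbag: 26.4 × 9.8 = 258.7 N down at 0.3 m → arm 2.27 m, τ = 258.7 × 2.27 = 587.2 N·m clockwise.
Net load moment about support A = 1603 N·m clockwise.
Reaction R at support B is upward at 0 m, arm 2.57 m → moment R × 2.57 counterclockwise.
Setting net torque to zero: R × 2.57 = 1603 → R = 624 N.

R_B ≈ 624 N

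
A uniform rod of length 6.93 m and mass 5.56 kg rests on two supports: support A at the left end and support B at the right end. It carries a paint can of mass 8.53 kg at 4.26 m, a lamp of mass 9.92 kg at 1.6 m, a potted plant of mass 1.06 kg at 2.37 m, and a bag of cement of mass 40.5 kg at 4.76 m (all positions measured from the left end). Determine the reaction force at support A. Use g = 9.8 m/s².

About support B:
Beam weight: 5.56 × 9.8 = 54.49 N down at 3.465 m → arm 3.465 m, τ = 54.49 × 3.465 = 188.8 N·m counterclockwise.
Paint can: 8.53 × 9.8 = 83.59 N down at 4.26 m → arm 2.67 m, τ = 83.59 × 2.67 = 223.2 N·m counterclockwise.
Lamp: 9.92 × 9.8 = 97.22 N down at 1.6 m → arm 5.33 m, τ = 97.22 × 5.33 = 518.2 N·m counterclockwise.
Potted plant: 1.06 × 9.8 = 10.39 N down at 2.37 m → arm 4.56 m, τ = 10.39 × 4.56 = 47.38 N·m counterclockwise.
Bag of cement: 40.5 × 9.8 = 396.9 N down at 4.76 m → arm 2.17 m, τ = 396.9 × 2.17 = 861.3 N·m counterclockwise.
Net load moment about support B = 1839 N·m counterclockwise.
Reaction R at support A is upward at 0 m, arm 6.93 m → moment R × 6.93 clockwise.
Balancing moments: R × 6.93 = 1839, giving R = 265 N.

R_A ≈ 265 N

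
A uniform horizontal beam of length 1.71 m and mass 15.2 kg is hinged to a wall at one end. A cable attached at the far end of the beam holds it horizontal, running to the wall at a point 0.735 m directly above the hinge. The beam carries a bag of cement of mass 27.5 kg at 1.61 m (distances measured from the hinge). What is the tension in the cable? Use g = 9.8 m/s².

T ≈ 831 N

Take moments about the hinge.
Beam weight: 15.2 × 9.8 = 149 N down at 0.855 m → arm 0.855 m, τ = 149 × 0.855 = 127.4 N·m clockwise.
Bag of cement: 27.5 × 9.8 = 269.5 N down at 1.61 m → arm 1.61 m, τ = 269.5 × 1.61 = 433.9 N·m clockwise.
Total clockwise load moment = 561.3 N·m.
The cable tension T acts at 1.71 m; only its component perpendicular to the beam, T sinθ, produces torque. sinθ = h/√(h²+d²) = 0.735/√(0.735²+1.71²) = 0.3949.
Setting net torque to zero: T × 1.71 × 0.3949 = 561.3 → T = 561.3 / 0.6753 = 831 N.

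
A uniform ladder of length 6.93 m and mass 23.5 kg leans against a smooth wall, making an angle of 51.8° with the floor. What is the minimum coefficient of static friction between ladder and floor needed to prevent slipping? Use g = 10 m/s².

μ_min ≈ 0.393

Take moments about the foot of the ladder.
Ladder weight 23.5×10 = 235 N acts at 3.465 m along the ladder; its horizontal arm is 3.465·cos51.8° = 2.143 m → τ = 503.6 N·m clockwise.
Wall normal N acts horizontally at the top; its moment arm is the height L sinθ = 6.93·sin51.8° = 5.446 m, counterclockwise.
For rotational equilibrium, N × 5.446 = 503.6, so N = 92.47 N.
ΣFx = 0 ⇒ f = N_wall = 92.47 N. ΣFy = 0 ⇒ N_floor = 235 N.
μ_min = f / N_floor = 92.47 / 235 = 0.393.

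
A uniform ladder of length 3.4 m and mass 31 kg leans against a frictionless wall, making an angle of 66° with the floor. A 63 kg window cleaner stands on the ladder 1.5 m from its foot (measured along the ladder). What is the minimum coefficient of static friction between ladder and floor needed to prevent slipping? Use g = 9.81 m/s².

μ_min ≈ 0.205

Choose the foot of the ladder as the axis so the floor normal and friction both act there and drop out.
Ladder weight 31×9.81 = 304.1 N acts at 1.7 m along the ladder; its horizontal arm is 1.7·cos66° = 0.6915 m → τ = 210.3 N·m clockwise.
Window cleaner: 63×9.81 = 618 N at 1.5 m → arm 0.6101 m → τ = 377 N·m clockwise.
Wall normal N acts horizontally at the top; its moment arm is the height L sinθ = 3.4·sin66° = 3.106 m, counterclockwise.
For rotational equilibrium, N × 3.106 = 587.3, so N = 189.1 N.
ΣFx = 0 ⇒ f = N_wall = 189.1 N. ΣFy = 0 ⇒ N_floor = 922.1 N.
μ_min = f / N_floor = 189.1 / 922.1 = 0.205.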